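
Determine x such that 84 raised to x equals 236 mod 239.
155

Baby-step giant-step with step n = ⌈√239⌉ = 16.
Baby steps 84^j mod 239 (j:value) for j=0..15: 0:1, 1:84, 2:125, 3:223, 4:90, 5:151, 6:17, 7:233, 8:213, 9:206, 10:96, 11:177, 12:50, 13:137, 14:36, 15:156.
Giant-step multiplier: 84^(-16) ≡ 84^(238-16) = 84^222 ≡ 204 (mod 239).
Giant steps γ_i = 236·204^i mod 239: γ_0=236, γ_1=105, γ_2=149, γ_3=43, γ_4=168, γ_5=95, γ_6=21, γ_7=221, γ_8=152, γ_9=177 (in table at j=11).
x = i·n + j = 9·16 + 11 = 155.
Check: 84^155 ≡ 236 (mod 239).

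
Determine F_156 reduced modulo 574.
284

Matrix identity: Q^n = [[F_(n+1), F_n], [F_n, F_(n-1)]] with Q = [[1,1],[1,0]].
n = 156 = 10011100₂. Square-and-multiply, entries mod 574:
Q^1 = [[1,1],[1,0]]
Q^2 = (Q^1)² = [[2,1],[1,1]]
Q^4 = (Q^2)² = [[5,3],[3,2]]
Q^9 = (Q^4)²·Q = [[55,34],[34,21]]
Q^19 = (Q^9)²·Q = [[451,163],[163,288]]
Q^39 = (Q^19)²·Q = [[287,370],[370,491]]
Q^78 = (Q^39)² = [[1,286],[286,289]]
Q^156 = (Q^78)² = [[289,284],[284,5]]
F_156 mod 574 = Q^156[0][1] = 284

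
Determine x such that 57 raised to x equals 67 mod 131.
93

Baby-step giant-step with step n = ⌈√131⌉ = 12.
Baby steps 57^j mod 131 (j:value) for j=0..11: 0:1, 1:57, 2:105, 3:90, 4:21, 5:18, 6:109, 7:56, 8:48, 9:116, 10:62, 11:128.
Giant-step multiplier: 57^(-12) ≡ 57^(130-12) = 57^118 ≡ 36 (mod 131).
Giant steps γ_i = 67·36^i mod 131: γ_0=67, γ_1=54, γ_2=110, γ_3=30, γ_4=32, γ_5=104, γ_6=76, γ_7=116 (in table at j=9).
x = i·n + j = 7·12 + 9 = 93.
Check: 57^93 ≡ 67 (mod 131).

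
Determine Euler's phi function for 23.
22

23 = 23
φ(n) = n × ∏(1 - 1/p) for each prime p dividing n
φ(23) = 23 × (1 - 1/23) = 22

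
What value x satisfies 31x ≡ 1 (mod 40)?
31

gcd(31, 40) = 1, so the inverse exists.
Extended Euclidean algorithm on (40, 31):
40 = 1 × 31 + 9  ⟹  9 = (1)·40 + (-1)·31
31 = 3 × 9 + 4  ⟹  4 = (-3)·40 + (4)·31
9 = 2 × 4 + 1  ⟹  1 = (7)·40 + (-9)·31
So (-9)·31 ≡ 1 (mod 40), i.e. 31^(-1) ≡ -9 ≡ 31 (mod 40).
Check: 31 × 31 = 961 ≡ 1 (mod 40)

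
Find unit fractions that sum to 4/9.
1/3 + 1/9

Greedy algorithm:
4/9: ceiling(9/4) = 3, use 1/3
1/9: ceiling(9/1) = 9, use 1/9
Result: 4/9 = 1/3 + 1/9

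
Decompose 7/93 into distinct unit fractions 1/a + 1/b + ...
1/14 + 1/261 + 1/113274

Greedy algorithm:
7/93: ceiling(93/7) = 14, use 1/14
5/1302: ceiling(1302/5) = 261, use 1/261
1/113274: ceiling(113274/1) = 113274, use 1/113274
Result: 7/93 = 1/14 + 1/261 + 1/113274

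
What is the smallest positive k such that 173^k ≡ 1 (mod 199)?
198

199 is prime, so ord(173) divides φ(199) = 198.
Divisors of 198: 1, 2, 3, 6, 9, 11, 18, 22, 33, 66, 99, 198.
Repeated squaring: 173^1 ≡ 173, 173^2 ≡ 79, 173^4 ≡ 72, 173^8 ≡ 10, 173^16 ≡ 100, 173^32 ≡ 50, 173^64 ≡ 112, 173^128 ≡ 7 (mod 199).
Test 173^d mod 199 for each divisor d in increasing order:
173^1 ≡ 173
173^2 ≡ 79
173^3 = 173^2·173^1 ≡ 135
173^6 = 173^4·173^2 ≡ 116
173^9 = 173^8·173^1 ≡ 138
173^11 = 173^8·173^2·173^1 ≡ 156
173^18 = 173^16·173^2 ≡ 139
173^22 = 173^16·173^4·173^2 ≡ 58
173^33 = 173^32·173^1 ≡ 93
173^66 = 173^64·173^2 ≡ 92
173^99 = 173^64·173^32·173^2·173^1 ≡ 198
173^198 = 173^128·173^64·173^4·173^2 ≡ 1  ← first divisor giving 1
The order is 198.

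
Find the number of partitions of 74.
7089500

p(n) counts ways to write n as a sum of positive integers (order ignored).
Euler's pentagonal recurrence: p(k) = p(k-1) + p(k-2) - p(k-5) - p(k-7) + p(k-12) + p(k-15) - ... (offsets j(3j∓1)/2, signs ++--, p(0)=1, p(<0)=0).
DP table for k = 0..73: p(0)=1, p(1)=1, p(2)=2, p(3)=3, p(4)=5, p(5)=7, p(6)=11, p(7)=15, p(8)=22, p(9)=30, p(10)=42, p(11)=56, p(12)=77, p(13)=101, p(14)=135, p(15)=176, p(16)=231, p(17)=297, p(18)=385, p(19)=490, p(20)=627, p(21)=792, p(22)=1002, p(23)=1255, p(24)=1575, p(25)=1958, p(26)=2436, p(27)=3010, p(28)=3718, p(29)=4565, p(30)=5604, p(31)=6842, p(32)=8349, p(33)=10143, p(34)=12310, p(35)=14883, p(36)=17977, p(37)=21637, p(38)=26015, p(39)=31185, p(40)=37338, p(41)=44583, p(42)=53174, p(43)=63261, p(44)=75175, p(45)=89134, p(46)=105558, p(47)=124754, p(48)=147273, p(49)=173525, p(50)=204226, p(51)=239943, p(52)=281589, p(53)=329931, p(54)=386155, p(55)=451276, p(56)=526823, p(57)=614154, p(58)=715220, p(59)=831820, p(60)=966467, p(61)=1121505, p(62)=1300156, p(63)=1505499, p(64)=1741630, p(65)=2012558, p(66)=2323520, p(67)=2679689, p(68)=3087735, p(69)=3554345, p(70)=4087968, p(71)=4697205, p(72)=5392783, p(73)=6185689.
Final step: p(74) = p(73) + p(72) - p(69) - p(67) + p(62) + p(59) - p(52) - p(48) + p(39) + p(34) - p(23) - p(17) + p(4)
= 6185689 + 5392783 - 3554345 - 2679689 + 1300156 + 831820 - 281589 - 147273 + 31185 + 12310 - 1255 - 297 + 5
= 7089500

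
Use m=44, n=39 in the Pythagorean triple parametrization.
(415, 3432, 3457)

Euclid's formula: a = m² - n², b = 2mn, c = m² + n²
m = 44, n = 39
a = 44² - 39² = 1936 - 1521 = 415
b = 2 × 44 × 39 = 3432
c = 44² + 39² = 1936 + 1521 = 3457
Verification: 415² + 3432² = 172225 + 11778624 = 11950849 = 3457² ✓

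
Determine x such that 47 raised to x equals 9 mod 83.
74

Baby-step giant-step with step n = ⌈√83⌉ = 10.
Baby steps 47^j mod 83 (j:value) for j=0..9: 0:1, 1:47, 2:51, 3:73, 4:28, 5:71, 6:17, 7:52, 8:37, 9:79.
Giant-step multiplier: 47^(-10) ≡ 47^(82-10) = 47^72 ≡ 49 (mod 83).
Giant steps γ_i = 9·49^i mod 83: γ_0=9, γ_1=26, γ_2=29, γ_3=10, γ_4=75, γ_5=23, γ_6=48, γ_7=28 (in table at j=4).
x = i·n + j = 7·10 + 4 = 74.
Check: 47^74 ≡ 9 (mod 83).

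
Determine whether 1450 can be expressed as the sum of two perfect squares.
9² + 37² (a=9, b=37)

Factorization: 1450 = 2 × 5^2 × 29
By Fermat: n is sum of two squares iff every prime p ≡ 3 (mod 4) appears to even power.
All primes ≡ 3 (mod 4) appear to even power.
Search a = 0, 1, 2, … for 1450 - a² a perfect square: first hit at a = 9: 1450 - 81 = 1369 = 37².
1450 = 9² + 37² = 81 + 1369 ✓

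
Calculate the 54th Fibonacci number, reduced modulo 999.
197

Matrix identity: Q^n = [[F_(n+1), F_n], [F_n, F_(n-1)]] with Q = [[1,1],[1,0]].
n = 54 = 110110₂. Square-and-multiply, entries mod 999:
Q^1 = [[1,1],[1,0]]
Q^3 = (Q^1)²·Q = [[3,2],[2,1]]
Q^6 = (Q^3)² = [[13,8],[8,5]]
Q^13 = (Q^6)²·Q = [[377,233],[233,144]]
Q^27 = (Q^13)²·Q = [[129,614],[614,514]]
Q^54 = (Q^27)² = [[31,197],[197,833]]
F_54 mod 999 = Q^54[0][1] = 197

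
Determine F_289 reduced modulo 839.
46

Matrix identity: Q^n = [[F_(n+1), F_n], [F_n, F_(n-1)]] with Q = [[1,1],[1,0]].
n = 289 = 100100001₂. Square-and-multiply, entries mod 839:
Q^1 = [[1,1],[1,0]]
Q^2 = (Q^1)² = [[2,1],[1,1]]
Q^4 = (Q^2)² = [[5,3],[3,2]]
Q^9 = (Q^4)²·Q = [[55,34],[34,21]]
Q^18 = (Q^9)² = [[825,67],[67,758]]
Q^36 = (Q^18)² = [[490,347],[347,143]]
Q^72 = (Q^36)² = [[578,672],[672,745]]
Q^144 = (Q^72)² = [[364,555],[555,648]]
Q^289 = (Q^144)²·Q = [[415,46],[46,369]]
F_289 mod 839 = Q^289[0][1] = 46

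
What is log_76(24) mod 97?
92

Baby-step giant-step with step n = ⌈√97⌉ = 10.
Baby steps 76^j mod 97 (j:value) for j=0..9: 0:1, 1:76, 2:53, 3:51, 4:93, 5:84, 6:79, 7:87, 8:16, 9:52.
Giant-step multiplier: 76^(-10) ≡ 76^(96-10) = 76^86 ≡ 31 (mod 97).
Giant steps γ_i = 24·31^i mod 97: γ_0=24, γ_1=65, γ_2=75, γ_3=94, γ_4=4, γ_5=27, γ_6=61, γ_7=48, γ_8=33, γ_9=53 (in table at j=2).
x = i·n + j = 9·10 + 2 = 92.
Check: 76^92 ≡ 24 (mod 97).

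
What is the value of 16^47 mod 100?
56

Repeated squaring. Binary of 47 = 101111.
16^1 ≡ 16 (mod 100); 16^2 ≡ 56 (mod 100); 16^4 ≡ 36 (mod 100); 16^8 ≡ 96 (mod 100); 16^16 ≡ 16 (mod 100); 16^32 ≡ 56 (mod 100)
16^47 = 16^1 × 16^2 × 16^4 × 16^8 × 16^32 ≡ 56 (mod 100)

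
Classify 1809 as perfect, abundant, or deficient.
deficient

Proper divisors of 1809: sum = 1 + 3 + 9 + 27 + 67 + 201 + 603 = 911
Since 911 < 1809, 1809 is deficient.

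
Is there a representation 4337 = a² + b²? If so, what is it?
44² + 49² (a=44, b=49)

Factorization: 4337 = 4337
By Fermat: n is sum of two squares iff every prime p ≡ 3 (mod 4) appears to even power.
All primes ≡ 3 (mod 4) appear to even power.
Search a = 0, 1, 2, … for 4337 - a² a perfect square: first hit at a = 44: 4337 - 1936 = 2401 = 49².
4337 = 44² + 49² = 1936 + 2401 ✓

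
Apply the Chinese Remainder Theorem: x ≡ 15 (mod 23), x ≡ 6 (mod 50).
406

Using Chinese Remainder Theorem:
M = 23 × 50 = 1150
M1 = 50, M2 = 23
y1 = 50^(-1) mod 23 = 6
y2 = 23^(-1) mod 50 = 37
x = (15×50×6 + 6×23×37) mod 1150 = 406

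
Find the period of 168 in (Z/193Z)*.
96

193 is prime, so ord(168) divides φ(193) = 192.
Divisors of 192: 1, 2, 3, 4, 6, 8, 12, 16, 24, 32, 48, 64, 96, 192.
Repeated squaring: 168^1 ≡ 168, 168^2 ≡ 46, 168^4 ≡ 186, 168^8 ≡ 49, 168^16 ≡ 85, 168^32 ≡ 84, 168^64 ≡ 108, 168^128 ≡ 84 (mod 193).
Test 168^d mod 193 for each divisor d in increasing order:
168^1 ≡ 168
168^2 ≡ 46
168^3 = 168^2·168^1 ≡ 8
168^4 ≡ 186
168^6 = 168^4·168^2 ≡ 64
168^8 ≡ 49
168^12 = 168^8·168^4 ≡ 43
168^16 ≡ 85
168^24 = 168^16·168^8 ≡ 112
168^32 ≡ 84
168^48 = 168^32·168^16 ≡ 192
168^64 ≡ 108
168^96 = 168^64·168^32 ≡ 1  ← first divisor giving 1
The order is 96.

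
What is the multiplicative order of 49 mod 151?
75

151 is prime, so ord(49) divides φ(151) = 150.
Divisors of 150: 1, 2, 3, 5, 6, 10, 15, 25, 30, 50, 75, 150.
Repeated squaring: 49^1 ≡ 49, 49^2 ≡ 136, 49^4 ≡ 74, 49^8 ≡ 40, 49^16 ≡ 90, 49^32 ≡ 97, 49^64 ≡ 47, 49^128 ≡ 95 (mod 151).
Test 49^d mod 151 for each divisor d in increasing order:
49^1 ≡ 49
49^2 ≡ 136
49^3 = 49^2·49^1 ≡ 20
49^5 = 49^4·49^1 ≡ 2
49^6 = 49^4·49^2 ≡ 98
49^10 = 49^8·49^2 ≡ 4
49^15 = 49^8·49^4·49^2·49^1 ≡ 8
49^25 = 49^16·49^8·49^1 ≡ 32
49^30 = 49^16·49^8·49^4·49^2 ≡ 64
49^50 = 49^32·49^16·49^2 ≡ 118
49^75 = 49^64·49^8·49^2·49^1 ≡ 1  ← first divisor giving 1
The order is 75.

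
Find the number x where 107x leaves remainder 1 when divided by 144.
35

gcd(107, 144) = 1, so the inverse exists.
Extended Euclidean algorithm on (144, 107):
144 = 1 × 107 + 37  ⟹  37 = (1)·144 + (-1)·107
107 = 2 × 37 + 33  ⟹  33 = (-2)·144 + (3)·107
37 = 1 × 33 + 4  ⟹  4 = (3)·144 + (-4)·107
33 = 8 × 4 + 1  ⟹  1 = (-26)·144 + (35)·107
So (35)·107 ≡ 1 (mod 144), i.e. 107^(-1) ≡ 35 (mod 144).
Check: 107 × 35 = 3745 ≡ 1 (mod 144)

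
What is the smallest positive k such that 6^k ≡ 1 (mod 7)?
2

7 is prime, so ord(6) divides φ(7) = 6.
Divisors of 6: 1, 2, 3, 6.
Repeated squaring: 6^1 ≡ 6, 6^2 ≡ 1, 6^4 ≡ 1 (mod 7).
Test 6^d mod 7 for each divisor d in increasing order:
6^1 ≡ 6
6^2 ≡ 1  ← first divisor giving 1
The order is 2.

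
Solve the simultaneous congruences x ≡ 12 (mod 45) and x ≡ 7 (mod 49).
1722

Using Chinese Remainder Theorem:
M = 45 × 49 = 2205
M1 = 49, M2 = 45
y1 = 49^(-1) mod 45 = 34
y2 = 45^(-1) mod 49 = 12
x = (12×49×34 + 7×45×12) mod 2205 = 1722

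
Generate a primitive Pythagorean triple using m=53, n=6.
(2773, 636, 2845)

Euclid's formula: a = m² - n², b = 2mn, c = m² + n²
m = 53, n = 6
a = 53² - 6² = 2809 - 36 = 2773
b = 2 × 53 × 6 = 636
c = 53² + 6² = 2809 + 36 = 2845
Verification: 2773² + 636² = 7689529 + 404496 = 8094025 = 2845² ✓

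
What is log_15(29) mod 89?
69

Baby-step giant-step with step n = ⌈√89⌉ = 10.
Baby steps 15^j mod 89 (j:value) for j=0..9: 0:1, 1:15, 2:47, 3:82, 4:73, 5:27, 6:49, 7:23, 8:78, 9:13.
Giant-step multiplier: 15^(-10) ≡ 15^(88-10) = 15^78 ≡ 21 (mod 89).
Giant steps γ_i = 29·21^i mod 89: γ_0=29, γ_1=75, γ_2=62, γ_3=56, γ_4=19, γ_5=43, γ_6=13 (in table at j=9).
x = i·n + j = 6·10 + 9 = 69.
Check: 15^69 ≡ 29 (mod 89).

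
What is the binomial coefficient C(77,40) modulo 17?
11

Using Lucas' theorem:
Write n=77 and k=40 in base 17:
n in base 17: [4, 9]
k in base 17: [2, 6]
C(77,40) mod 17 = ∏ C(n_i, k_i) mod 17
Digit binomials (mod 17): C(4,2) = 6; C(9,6) = 84 ≡ 16
Product: 6 × 16 = 96 ≡ 11 (mod 17)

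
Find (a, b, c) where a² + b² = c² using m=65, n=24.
(3649, 3120, 4801)

Euclid's formula: a = m² - n², b = 2mn, c = m² + n²
m = 65, n = 24
a = 65² - 24² = 4225 - 576 = 3649
b = 2 × 65 × 24 = 3120
c = 65² + 24² = 4225 + 576 = 4801
Verification: 3649² + 3120² = 13315201 + 9734400 = 23049601 = 4801² ✓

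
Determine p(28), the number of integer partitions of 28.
3718

p(n) counts ways to write n as a sum of positive integers (order ignored).
Euler's pentagonal recurrence: p(k) = p(k-1) + p(k-2) - p(k-5) - p(k-7) + p(k-12) + p(k-15) - ... (offsets j(3j∓1)/2, signs ++--, p(0)=1, p(<0)=0).
DP table for k = 0..27: p(0)=1, p(1)=1, p(2)=2, p(3)=3, p(4)=5, p(5)=7, p(6)=11, p(7)=15, p(8)=22, p(9)=30, p(10)=42, p(11)=56, p(12)=77, p(13)=101, p(14)=135, p(15)=176, p(16)=231, p(17)=297, p(18)=385, p(19)=490, p(20)=627, p(21)=792, p(22)=1002, p(23)=1255, p(24)=1575, p(25)=1958, p(26)=2436, p(27)=3010.
Final step: p(28) = p(27) + p(26) - p(23) - p(21) + p(16) + p(13) - p(6) - p(2)
= 3010 + 2436 - 1255 - 792 + 231 + 101 - 11 - 2
= 3718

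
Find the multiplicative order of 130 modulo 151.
150

151 is prime, so ord(130) divides φ(151) = 150.
Divisors of 150: 1, 2, 3, 5, 6, 10, 15, 25, 30, 50, 75, 150.
Repeated squaring: 130^1 ≡ 130, 130^2 ≡ 139, 130^4 ≡ 144, 130^8 ≡ 49, 130^16 ≡ 136, 130^32 ≡ 74, 130^64 ≡ 40, 130^128 ≡ 90 (mod 151).
Test 130^d mod 151 for each divisor d in increasing order:
130^1 ≡ 130
130^2 ≡ 139
130^3 = 130^2·130^1 ≡ 101
130^5 = 130^4·130^1 ≡ 147
130^6 = 130^4·130^2 ≡ 84
130^10 = 130^8·130^2 ≡ 16
130^15 = 130^8·130^4·130^2·130^1 ≡ 87
130^25 = 130^16·130^8·130^1 ≡ 33
130^30 = 130^16·130^8·130^4·130^2 ≡ 19
130^50 = 130^32·130^16·130^2 ≡ 32
130^75 = 130^64·130^8·130^2·130^1 ≡ 150
130^150 = 130^128·130^16·130^4·130^2 ≡ 1  ← first divisor giving 1
The order is 150.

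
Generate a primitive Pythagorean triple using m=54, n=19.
(2555, 2052, 3277)

Euclid's formula: a = m² - n², b = 2mn, c = m² + n²
m = 54, n = 19
a = 54² - 19² = 2916 - 361 = 2555
b = 2 × 54 × 19 = 2052
c = 54² + 19² = 2916 + 361 = 3277
Verification: 2555² + 2052² = 6528025 + 4210704 = 10738729 = 3277² ✓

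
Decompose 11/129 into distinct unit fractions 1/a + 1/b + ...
1/12 + 1/516

Greedy algorithm:
11/129: ceiling(129/11) = 12, use 1/12
1/516: ceiling(516/1) = 516, use 1/516
Result: 11/129 = 1/12 + 1/516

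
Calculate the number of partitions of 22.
1002

p(n) counts ways to write n as a sum of positive integers (order ignored).
Euler's pentagonal recurrence: p(k) = p(k-1) + p(k-2) - p(k-5) - p(k-7) + p(k-12) + p(k-15) - ... (offsets j(3j∓1)/2, signs ++--, p(0)=1, p(<0)=0).
DP table for k = 0..21: p(0)=1, p(1)=1, p(2)=2, p(3)=3, p(4)=5, p(5)=7, p(6)=11, p(7)=15, p(8)=22, p(9)=30, p(10)=42, p(11)=56, p(12)=77, p(13)=101, p(14)=135, p(15)=176, p(16)=231, p(17)=297, p(18)=385, p(19)=490, p(20)=627, p(21)=792.
Final step: p(22) = p(21) + p(20) - p(17) - p(15) + p(10) + p(7) - p(0)
= 792 + 627 - 297 - 176 + 42 + 15 - 1
= 1002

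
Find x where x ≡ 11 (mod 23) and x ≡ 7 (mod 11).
172

Using Chinese Remainder Theorem:
M = 23 × 11 = 253
M1 = 11, M2 = 23
y1 = 11^(-1) mod 23 = 21
y2 = 23^(-1) mod 11 = 1
x = (11×11×21 + 7×23×1) mod 253 = 172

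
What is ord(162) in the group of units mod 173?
172

173 is prime, so ord(162) divides φ(173) = 172.
Divisors of 172: 1, 2, 4, 43, 86, 172.
Repeated squaring: 162^1 ≡ 162, 162^2 ≡ 121, 162^4 ≡ 109, 162^8 ≡ 117, 162^16 ≡ 22, 162^32 ≡ 138, 162^64 ≡ 14, 162^128 ≡ 23 (mod 173).
Test 162^d mod 173 for each divisor d in increasing order:
162^1 ≡ 162
162^2 ≡ 121
162^4 ≡ 109
162^43 = 162^32·162^8·162^2·162^1 ≡ 80
162^86 = 162^64·162^16·162^4·162^2 ≡ 172
162^172 = 162^128·162^32·162^8·162^4 ≡ 1  ← first divisor giving 1
The order is 172.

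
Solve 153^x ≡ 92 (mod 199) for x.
66

Baby-step giant-step with step n = ⌈√199⌉ = 15.
Baby steps 153^j mod 199 (j:value) for j=0..14: 0:1, 1:153, 2:126, 3:174, 4:155, 5:34, 6:28, 7:105, 8:145, 9:96, 10:161, 11:156, 12:187, 13:154, 14:80.
Giant-step multiplier: 153^(-15) ≡ 153^(198-15) = 153^183 ≡ 67 (mod 199).
Giant steps γ_i = 92·67^i mod 199: γ_0=92, γ_1=194, γ_2=63, γ_3=42, γ_4=28 (in table at j=6).
x = i·n + j = 4·15 + 6 = 66.
Check: 153^66 ≡ 92 (mod 199).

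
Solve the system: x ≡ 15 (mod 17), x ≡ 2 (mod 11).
134

Using Chinese Remainder Theorem:
M = 17 × 11 = 187
M1 = 11, M2 = 17
y1 = 11^(-1) mod 17 = 14
y2 = 17^(-1) mod 11 = 2
x = (15×11×14 + 2×17×2) mod 187 = 134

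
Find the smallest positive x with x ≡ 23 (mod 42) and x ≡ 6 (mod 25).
1031

Using Chinese Remainder Theorem:
M = 42 × 25 = 1050
M1 = 25, M2 = 42
y1 = 25^(-1) mod 42 = 37
y2 = 42^(-1) mod 25 = 3
x = (23×25×37 + 6×42×3) mod 1050 = 1031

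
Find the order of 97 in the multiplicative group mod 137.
136

137 is prime, so ord(97) divides φ(137) = 136.
Divisors of 136: 1, 2, 4, 8, 17, 34, 68, 136.
Repeated squaring: 97^1 ≡ 97, 97^2 ≡ 93, 97^4 ≡ 18, 97^8 ≡ 50, 97^16 ≡ 34, 97^32 ≡ 60, 97^64 ≡ 38, 97^128 ≡ 74 (mod 137).
Test 97^d mod 137 for each divisor d in increasing order:
97^1 ≡ 97
97^2 ≡ 93
97^4 ≡ 18
97^8 ≡ 50
97^17 = 97^16·97^1 ≡ 10
97^34 = 97^32·97^2 ≡ 100
97^68 = 97^64·97^4 ≡ 136
97^136 = 97^128·97^8 ≡ 1  ← first divisor giving 1
The order is 136.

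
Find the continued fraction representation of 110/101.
[1; 11, 4, 2]

Euclidean algorithm steps:
110 = 1 × 101 + 9
101 = 11 × 9 + 2
9 = 4 × 2 + 1
2 = 2 × 1 + 0
Continued fraction: [1; 11, 4, 2]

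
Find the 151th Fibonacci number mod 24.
13

Matrix identity: Q^n = [[F_(n+1), F_n], [F_n, F_(n-1)]] with Q = [[1,1],[1,0]].
n = 151 = 10010111₂. Square-and-multiply, entries mod 24:
Q^1 = [[1,1],[1,0]]
Q^2 = (Q^1)² = [[2,1],[1,1]]
Q^4 = (Q^2)² = [[5,3],[3,2]]
Q^9 = (Q^4)²·Q = [[7,10],[10,21]]
Q^18 = (Q^9)² = [[5,16],[16,13]]
Q^37 = (Q^18)²·Q = [[17,17],[17,0]]
Q^75 = (Q^37)²·Q = [[3,2],[2,1]]
Q^151 = (Q^75)²·Q = [[21,13],[13,8]]
F_151 mod 24 = Q^151[0][1] = 13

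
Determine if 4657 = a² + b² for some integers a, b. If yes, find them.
39² + 56² (a=39, b=56)

Factorization: 4657 = 4657
By Fermat: n is sum of two squares iff every prime p ≡ 3 (mod 4) appears to even power.
All primes ≡ 3 (mod 4) appear to even power.
Search a = 0, 1, 2, … for 4657 - a² a perfect square: first hit at a = 39: 4657 - 1521 = 3136 = 56².
4657 = 39² + 56² = 1521 + 3136 ✓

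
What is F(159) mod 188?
142

Matrix identity: Q^n = [[F_(n+1), F_n], [F_n, F_(n-1)]] with Q = [[1,1],[1,0]].
n = 159 = 10011111₂. Square-and-multiply, entries mod 188:
Q^1 = [[1,1],[1,0]]
Q^2 = (Q^1)² = [[2,1],[1,1]]
Q^4 = (Q^2)² = [[5,3],[3,2]]
Q^9 = (Q^4)²·Q = [[55,34],[34,21]]
Q^19 = (Q^9)²·Q = [[185,45],[45,140]]
Q^39 = (Q^19)²·Q = [[115,154],[154,149]]
Q^79 = (Q^39)²·Q = [[141,93],[93,48]]
Q^159 = (Q^79)²·Q = [[47,142],[142,93]]
F_159 mod 188 = Q^159[0][1] = 142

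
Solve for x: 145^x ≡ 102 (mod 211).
123

Baby-step giant-step with step n = ⌈√211⌉ = 15.
Baby steps 145^j mod 211 (j:value) for j=0..14: 0:1, 1:145, 2:136, 3:97, 4:139, 5:110, 6:125, 7:190, 8:120, 9:98, 10:73, 11:35, 12:11, 13:118, 14:19.
Giant-step multiplier: 145^(-15) ≡ 145^(210-15) = 145^195 ≡ 88 (mod 211).
Giant steps γ_i = 102·88^i mod 211: γ_0=102, γ_1=114, γ_2=115, γ_3=203, γ_4=140, γ_5=82, γ_6=42, γ_7=109, γ_8=97 (in table at j=3).
x = i·n + j = 8·15 + 3 = 123.
Check: 145^123 ≡ 102 (mod 211).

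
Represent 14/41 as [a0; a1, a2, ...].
[0; 2, 1, 13]

Euclidean algorithm steps:
14 = 0 × 41 + 14
41 = 2 × 14 + 13
14 = 1 × 13 + 1
13 = 13 × 1 + 0
Continued fraction: [0; 2, 1, 13]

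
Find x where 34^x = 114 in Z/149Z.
44

Baby-step giant-step with step n = ⌈√149⌉ = 13.
Baby steps 34^j mod 149 (j:value) for j=0..12: 0:1, 1:34, 2:113, 3:117, 4:104, 5:109, 6:130, 7:99, 8:88, 9:12, 10:110, 11:15, 12:63.
Giant-step multiplier: 34^(-13) ≡ 34^(148-13) = 34^135 ≡ 8 (mod 149).
Giant steps γ_i = 114·8^i mod 149: γ_0=114, γ_1=18, γ_2=144, γ_3=109 (in table at j=5).
x = i·n + j = 3·13 + 5 = 44.
Check: 34^44 ≡ 114 (mod 149).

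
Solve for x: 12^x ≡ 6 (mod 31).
25

Baby-step giant-step with step n = ⌈√31⌉ = 6.
Baby steps 12^j mod 31 (j:value) for j=0..5: 0:1, 1:12, 2:20, 3:23, 4:28, 5:26.
Giant-step multiplier: 12^(-6) ≡ 12^(30-6) = 12^24 ≡ 16 (mod 31).
Giant steps γ_i = 6·16^i mod 31: γ_0=6, γ_1=3, γ_2=17, γ_3=24, γ_4=12 (in table at j=1).
x = i·n + j = 4·6 + 1 = 25.
Check: 12^25 ≡ 6 (mod 31).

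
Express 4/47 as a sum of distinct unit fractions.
1/12 + 1/564

Greedy algorithm:
4/47: ceiling(47/4) = 12, use 1/12
1/564: ceiling(564/1) = 564, use 1/564
Result: 4/47 = 1/12 + 1/564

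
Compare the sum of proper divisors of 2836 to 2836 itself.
deficient

Proper divisors of 2836: sum = 1 + 2 + 4 + 709 + 1418 = 2134
Since 2134 < 2836, 2836 is deficient.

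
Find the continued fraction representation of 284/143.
[1; 1, 70, 2]

Euclidean algorithm steps:
284 = 1 × 143 + 141
143 = 1 × 141 + 2
141 = 70 × 2 + 1
2 = 2 × 1 + 0
Continued fraction: [1; 1, 70, 2]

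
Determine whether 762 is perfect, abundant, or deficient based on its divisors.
abundant

Proper divisors of 762: sum = 1 + 2 + 3 + 6 + 127 + 254 + 381 = 774
Since 774 > 762, 762 is abundant.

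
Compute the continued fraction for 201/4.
[50; 4]

Euclidean algorithm steps:
201 = 50 × 4 + 1
4 = 4 × 1 + 0
Continued fraction: [50; 4]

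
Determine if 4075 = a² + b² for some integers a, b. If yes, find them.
Not possible

Factorization: 4075 = 5^2 × 163
By Fermat: n is sum of two squares iff every prime p ≡ 3 (mod 4) appears to even power.
Prime(s) ≡ 3 (mod 4) with odd exponent: [(163, 1)]
Therefore 4075 cannot be expressed as a² + b².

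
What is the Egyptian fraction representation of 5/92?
1/19 + 1/583 + 1/1019084

Greedy algorithm:
5/92: ceiling(92/5) = 19, use 1/19
3/1748: ceiling(1748/3) = 583, use 1/583
1/1019084: ceiling(1019084/1) = 1019084, use 1/1019084
Result: 5/92 = 1/19 + 1/583 + 1/1019084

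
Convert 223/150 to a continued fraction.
[1; 2, 18, 4]

Euclidean algorithm steps:
223 = 1 × 150 + 73
150 = 2 × 73 + 4
73 = 18 × 4 + 1
4 = 4 × 1 + 0
Continued fraction: [1; 2, 18, 4]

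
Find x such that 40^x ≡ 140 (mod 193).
11

Baby-step giant-step with step n = ⌈√193⌉ = 14.
Baby steps 40^j mod 193 (j:value) for j=0..13: 0:1, 1:40, 2:56, 3:117, 4:48, 5:183, 6:179, 7:19, 8:181, 9:99, 10:100, 11:140, 12:3, 13:120.
h = 140 is already in the table at j=11, so x = 11.
Check: 40^11 ≡ 140 (mod 193).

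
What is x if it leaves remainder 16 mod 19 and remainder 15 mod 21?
225

Using Chinese Remainder Theorem:
M = 19 × 21 = 399
M1 = 21, M2 = 19
y1 = 21^(-1) mod 19 = 10
y2 = 19^(-1) mod 21 = 10
x = (16×21×10 + 15×19×10) mod 399 = 225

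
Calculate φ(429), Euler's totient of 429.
240

429 = 3 × 11 × 13
φ(n) = n × ∏(1 - 1/p) for each prime p dividing n
φ(429) = 429 × (1 - 1/3) × (1 - 1/11) × (1 - 1/13) = 240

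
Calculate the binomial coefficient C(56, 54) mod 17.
10

Using Lucas' theorem:
Write n=56 and k=54 in base 17:
n in base 17: [3, 5]
k in base 17: [3, 3]
C(56,54) mod 17 = ∏ C(n_i, k_i) mod 17
Digit binomials (mod 17): C(3,3) = 1; C(5,3) = 10
Product: 1 × 10 = 10 ≡ 10 (mod 17)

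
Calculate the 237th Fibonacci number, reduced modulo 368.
2

Matrix identity: Q^n = [[F_(n+1), F_n], [F_n, F_(n-1)]] with Q = [[1,1],[1,0]].
n = 237 = 11101101₂. Square-and-multiply, entries mod 368:
Q^1 = [[1,1],[1,0]]
Q^3 = (Q^1)²·Q = [[3,2],[2,1]]
Q^7 = (Q^3)²·Q = [[21,13],[13,8]]
Q^14 = (Q^7)² = [[242,9],[9,233]]
Q^29 = (Q^14)²·Q = [[360,133],[133,227]]
Q^59 = (Q^29)²·Q = [[144,89],[89,55]]
Q^118 = (Q^59)² = [[321,47],[47,274]]
Q^237 = (Q^118)²·Q = [[367,2],[2,365]]
F_237 mod 368 = Q^237[0][1] = 2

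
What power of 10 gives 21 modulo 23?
19

Baby-step giant-step with step n = ⌈√23⌉ = 5.
Baby steps 10^j mod 23 (j:value) for j=0..4: 0:1, 1:10, 2:8, 3:11, 4:18.
Giant-step multiplier: 10^(-5) ≡ 10^(22-5) = 10^17 ≡ 17 (mod 23).
Giant steps γ_i = 21·17^i mod 23: γ_0=21, γ_1=12, γ_2=20, γ_3=18 (in table at j=4).
x = i·n + j = 3·5 + 4 = 19.
Check: 10^19 ≡ 21 (mod 23).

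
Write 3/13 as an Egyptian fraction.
1/5 + 1/33 + 1/2145

Greedy algorithm:
3/13: ceiling(13/3) = 5, use 1/5
2/65: ceiling(65/2) = 33, use 1/33
1/2145: ceiling(2145/1) = 2145, use 1/2145
Result: 3/13 = 1/5 + 1/33 + 1/2145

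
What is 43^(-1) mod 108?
103

gcd(43, 108) = 1, so the inverse exists.
Extended Euclidean algorithm on (108, 43):
108 = 2 × 43 + 22  ⟹  22 = (1)·108 + (-2)·43
43 = 1 × 22 + 21  ⟹  21 = (-1)·108 + (3)·43
22 = 1 × 21 + 1  ⟹  1 = (2)·108 + (-5)·43
So (-5)·43 ≡ 1 (mod 108), i.e. 43^(-1) ≡ -5 ≡ 103 (mod 108).
Check: 43 × 103 = 4429 ≡ 1 (mod 108)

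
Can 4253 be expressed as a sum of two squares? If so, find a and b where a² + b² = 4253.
38² + 53² (a=38, b=53)

Factorization: 4253 = 4253
By Fermat: n is sum of two squares iff every prime p ≡ 3 (mod 4) appears to even power.
All primes ≡ 3 (mod 4) appear to even power.
Search a = 0, 1, 2, … for 4253 - a² a perfect square: first hit at a = 38: 4253 - 1444 = 2809 = 53².
4253 = 38² + 53² = 1444 + 2809 ✓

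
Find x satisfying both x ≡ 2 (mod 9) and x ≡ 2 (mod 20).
2

Using Chinese Remainder Theorem:
M = 9 × 20 = 180
M1 = 20, M2 = 9
y1 = 20^(-1) mod 9 = 5
y2 = 9^(-1) mod 20 = 9
x = (2×20×5 + 2×9×9) mod 180 = 2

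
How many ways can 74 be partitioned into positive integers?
7089500

p(n) counts ways to write n as a sum of positive integers (order ignored).
Euler's pentagonal recurrence: p(k) = p(k-1) + p(k-2) - p(k-5) - p(k-7) + p(k-12) + p(k-15) - ... (offsets j(3j∓1)/2, signs ++--, p(0)=1, p(<0)=0).
DP table for k = 0..73: p(0)=1, p(1)=1, p(2)=2, p(3)=3, p(4)=5, p(5)=7, p(6)=11, p(7)=15, p(8)=22, p(9)=30, p(10)=42, p(11)=56, p(12)=77, p(13)=101, p(14)=135, p(15)=176, p(16)=231, p(17)=297, p(18)=385, p(19)=490, p(20)=627, p(21)=792, p(22)=1002, p(23)=1255, p(24)=1575, p(25)=1958, p(26)=2436, p(27)=3010, p(28)=3718, p(29)=4565, p(30)=5604, p(31)=6842, p(32)=8349, p(33)=10143, p(34)=12310, p(35)=14883, p(36)=17977, p(37)=21637, p(38)=26015, p(39)=31185, p(40)=37338, p(41)=44583, p(42)=53174, p(43)=63261, p(44)=75175, p(45)=89134, p(46)=105558, p(47)=124754, p(48)=147273, p(49)=173525, p(50)=204226, p(51)=239943, p(52)=281589, p(53)=329931, p(54)=386155, p(55)=451276, p(56)=526823, p(57)=614154, p(58)=715220, p(59)=831820, p(60)=966467, p(61)=1121505, p(62)=1300156, p(63)=1505499, p(64)=1741630, p(65)=2012558, p(66)=2323520, p(67)=2679689, p(68)=3087735, p(69)=3554345, p(70)=4087968, p(71)=4697205, p(72)=5392783, p(73)=6185689.
Final step: p(74) = p(73) + p(72) - p(69) - p(67) + p(62) + p(59) - p(52) - p(48) + p(39) + p(34) - p(23) - p(17) + p(4)
= 6185689 + 5392783 - 3554345 - 2679689 + 1300156 + 831820 - 281589 - 147273 + 31185 + 12310 - 1255 - 297 + 5
= 7089500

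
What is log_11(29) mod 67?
22

Baby-step giant-step with step n = ⌈√67⌉ = 9.
Baby steps 11^j mod 67 (j:value) for j=0..8: 0:1, 1:11, 2:54, 3:58, 4:35, 5:50, 6:14, 7:20, 8:19.
Giant-step multiplier: 11^(-9) ≡ 11^(66-9) = 11^57 ≡ 42 (mod 67).
Giant steps γ_i = 29·42^i mod 67: γ_0=29, γ_1=12, γ_2=35 (in table at j=4).
x = i·n + j = 2·9 + 4 = 22.
Check: 11^22 ≡ 29 (mod 67).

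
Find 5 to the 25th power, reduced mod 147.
110

Repeated squaring. Binary of 25 = 11001.
5^1 ≡ 5 (mod 147); 5^2 ≡ 25 (mod 147); 5^4 ≡ 37 (mod 147); 5^8 ≡ 46 (mod 147); 5^16 ≡ 58 (mod 147)
5^25 = 5^1 × 5^8 × 5^16 ≡ 110 (mod 147)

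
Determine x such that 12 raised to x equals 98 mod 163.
3

Baby-step giant-step with step n = ⌈√163⌉ = 13.
Baby steps 12^j mod 163 (j:value) for j=0..12: 0:1, 1:12, 2:144, 3:98, 4:35, 5:94, 6:150, 7:7, 8:84, 9:30, 10:34, 11:82, 12:6.
h = 98 is already in the table at j=3, so x = 3.
Check: 12^3 ≡ 98 (mod 163).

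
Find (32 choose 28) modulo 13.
2

Using Lucas' theorem:
Write n=32 and k=28 in base 13:
n in base 13: [2, 6]
k in base 13: [2, 2]
C(32,28) mod 13 = ∏ C(n_i, k_i) mod 13
Digit binomials (mod 13): C(2,2) = 1; C(6,2) = 15 ≡ 2
Product: 1 × 2 = 2 ≡ 2 (mod 13)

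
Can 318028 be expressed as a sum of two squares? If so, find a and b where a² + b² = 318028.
Not possible

Factorization: 318028 = 2^2 × 43^3
By Fermat: n is sum of two squares iff every prime p ≡ 3 (mod 4) appears to even power.
Prime(s) ≡ 3 (mod 4) with odd exponent: [(43, 3)]
Therefore 318028 cannot be expressed as a² + b².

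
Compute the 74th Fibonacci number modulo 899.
873

Matrix identity: Q^n = [[F_(n+1), F_n], [F_n, F_(n-1)]] with Q = [[1,1],[1,0]].
n = 74 = 1001010₂. Square-and-multiply, entries mod 899:
Q^1 = [[1,1],[1,0]]
Q^2 = (Q^1)² = [[2,1],[1,1]]
Q^4 = (Q^2)² = [[5,3],[3,2]]
Q^9 = (Q^4)²·Q = [[55,34],[34,21]]
Q^18 = (Q^9)² = [[585,786],[786,698]]
Q^37 = (Q^18)²·Q = [[548,788],[788,659]]
Q^74 = (Q^37)² = [[672,873],[873,698]]
F_74 mod 899 = Q^74[0][1] = 873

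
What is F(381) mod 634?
140

Matrix identity: Q^n = [[F_(n+1), F_n], [F_n, F_(n-1)]] with Q = [[1,1],[1,0]].
n = 381 = 101111101₂. Square-and-multiply, entries mod 634:
Q^1 = [[1,1],[1,0]]
Q^2 = (Q^1)² = [[2,1],[1,1]]
Q^5 = (Q^2)²·Q = [[8,5],[5,3]]
Q^11 = (Q^5)²·Q = [[144,89],[89,55]]
Q^23 = (Q^11)²·Q = [[86,127],[127,593]]
Q^47 = (Q^23)²·Q = [[76,67],[67,9]]
Q^95 = (Q^47)²·Q = [[110,121],[121,623]]
Q^190 = (Q^95)² = [[113,567],[567,180]]
Q^381 = (Q^190)²·Q = [[163,140],[140,23]]
F_381 mod 634 = Q^381[0][1] = 140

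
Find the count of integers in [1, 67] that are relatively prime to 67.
66

67 = 67
φ(n) = n × ∏(1 - 1/p) for each prime p dividing n
φ(67) = 67 × (1 - 1/67) = 66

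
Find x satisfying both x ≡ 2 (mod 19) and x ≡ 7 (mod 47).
477

Using Chinese Remainder Theorem:
M = 19 × 47 = 893
M1 = 47, M2 = 19
y1 = 47^(-1) mod 19 = 17
y2 = 19^(-1) mod 47 = 5
x = (2×47×17 + 7×19×5) mod 893 = 477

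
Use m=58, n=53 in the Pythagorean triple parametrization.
(555, 6148, 6173)

Euclid's formula: a = m² - n², b = 2mn, c = m² + n²
m = 58, n = 53
a = 58² - 53² = 3364 - 2809 = 555
b = 2 × 58 × 53 = 6148
c = 58² + 53² = 3364 + 2809 = 6173
Verification: 555² + 6148² = 308025 + 37797904 = 38105929 = 6173² ✓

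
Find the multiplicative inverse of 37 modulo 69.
28

gcd(37, 69) = 1, so the inverse exists.
Extended Euclidean algorithm on (69, 37):
69 = 1 × 37 + 32  ⟹  32 = (1)·69 + (-1)·37
37 = 1 × 32 + 5  ⟹  5 = (-1)·69 + (2)·37
32 = 6 × 5 + 2  ⟹  2 = (7)·69 + (-13)·37
5 = 2 × 2 + 1  ⟹  1 = (-15)·69 + (28)·37
So (28)·37 ≡ 1 (mod 69), i.e. 37^(-1) ≡ 28 (mod 69).
Check: 37 × 28 = 1036 ≡ 1 (mod 69)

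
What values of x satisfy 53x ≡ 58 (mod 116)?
x ≡ 58 (mod 116)

gcd(53, 116) = 1, which divides 58, so solutions exist.
Find 53^(-1) mod 116 by the extended Euclidean algorithm:
116 = 2 × 53 + 10  ⟹  10 = (1)·116 + (-2)·53
53 = 5 × 10 + 3  ⟹  3 = (-5)·116 + (11)·53
10 = 3 × 3 + 1  ⟹  1 = (16)·116 + (-35)·53
So (-35)·53 ≡ 1 (mod 116), i.e. 53^(-1) ≡ -35 ≡ 81 (mod 116).
x ≡ 81 × 58 = 4698 ≡ 58 (mod 116).
Check: 53 × 58 = 3074 ≡ 58 (mod 116).
Unique solution: x ≡ 58 (mod 116)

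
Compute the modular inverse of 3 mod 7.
5

gcd(3, 7) = 1, so the inverse exists.
Extended Euclidean algorithm on (7, 3):
7 = 2 × 3 + 1  ⟹  1 = (1)·7 + (-2)·3
So (-2)·3 ≡ 1 (mod 7), i.e. 3^(-1) ≡ -2 ≡ 5 (mod 7).
Check: 3 × 5 = 15 ≡ 1 (mod 7)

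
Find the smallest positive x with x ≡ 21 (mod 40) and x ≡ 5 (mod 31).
501

Using Chinese Remainder Theorem:
M = 40 × 31 = 1240
M1 = 31, M2 = 40
y1 = 31^(-1) mod 40 = 31
y2 = 40^(-1) mod 31 = 7
x = (21×31×31 + 5×40×7) mod 1240 = 501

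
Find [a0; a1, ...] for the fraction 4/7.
[0; 1, 1, 3]

Euclidean algorithm steps:
4 = 0 × 7 + 4
7 = 1 × 4 + 3
4 = 1 × 3 + 1
3 = 3 × 1 + 0
Continued fraction: [0; 1, 1, 3]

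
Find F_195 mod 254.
94

Matrix identity: Q^n = [[F_(n+1), F_n], [F_n, F_(n-1)]] with Q = [[1,1],[1,0]].
n = 195 = 11000011₂. Square-and-multiply, entries mod 254:
Q^1 = [[1,1],[1,0]]
Q^3 = (Q^1)²·Q = [[3,2],[2,1]]
Q^6 = (Q^3)² = [[13,8],[8,5]]
Q^12 = (Q^6)² = [[233,144],[144,89]]
Q^24 = (Q^12)² = [[95,140],[140,209]]
Q^48 = (Q^24)² = [[177,142],[142,35]]
Q^97 = (Q^48)²·Q = [[63,185],[185,132]]
Q^195 = (Q^97)²·Q = [[101,94],[94,7]]
F_195 mod 254 = Q^195[0][1] = 94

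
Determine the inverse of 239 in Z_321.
137

gcd(239, 321) = 1, so the inverse exists.
Extended Euclidean algorithm on (321, 239):
321 = 1 × 239 + 82  ⟹  82 = (1)·321 + (-1)·239
239 = 2 × 82 + 75  ⟹  75 = (-2)·321 + (3)·239
82 = 1 × 75 + 7  ⟹  7 = (3)·321 + (-4)·239
75 = 10 × 7 + 5  ⟹  5 = (-32)·321 + (43)·239
7 = 1 × 5 + 2  ⟹  2 = (35)·321 + (-47)·239
5 = 2 × 2 + 1  ⟹  1 = (-102)·321 + (137)·239
So (137)·239 ≡ 1 (mod 321), i.e. 239^(-1) ≡ 137 (mod 321).
Check: 239 × 137 = 32743 ≡ 1 (mod 321)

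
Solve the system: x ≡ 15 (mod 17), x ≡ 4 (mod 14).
32

Using Chinese Remainder Theorem:
M = 17 × 14 = 238
M1 = 14, M2 = 17
y1 = 14^(-1) mod 17 = 11
y2 = 17^(-1) mod 14 = 5
x = (15×14×11 + 4×17×5) mod 238 = 32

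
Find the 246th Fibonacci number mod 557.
556

Matrix identity: Q^n = [[F_(n+1), F_n], [F_n, F_(n-1)]] with Q = [[1,1],[1,0]].
n = 246 = 11110110₂. Square-and-multiply, entries mod 557:
Q^1 = [[1,1],[1,0]]
Q^3 = (Q^1)²·Q = [[3,2],[2,1]]
Q^7 = (Q^3)²·Q = [[21,13],[13,8]]
Q^15 = (Q^7)²·Q = [[430,53],[53,377]]
Q^30 = (Q^15)² = [[0,439],[439,118]]
Q^61 = (Q^30)²·Q = [[0,556],[556,1]]
Q^123 = (Q^61)²·Q = [[0,1],[1,556]]
Q^246 = (Q^123)² = [[1,556],[556,2]]
F_246 mod 557 = Q^246[0][1] = 556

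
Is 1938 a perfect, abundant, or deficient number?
abundant

Proper divisors of 1938: sum = 1 + 2 + 3 + 6 + 17 + 19 + 34 + 38 + 51 + 57 + 102 + 114 + 323 + 646 + 969 = 2382
Since 2382 > 1938, 1938 is abundant.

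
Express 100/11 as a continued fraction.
[9; 11]

Euclidean algorithm steps:
100 = 9 × 11 + 1
11 = 11 × 1 + 0
Continued fraction: [9; 11]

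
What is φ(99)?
60

99 = 3^2 × 11
φ(n) = n × ∏(1 - 1/p) for each prime p dividing n
φ(99) = 99 × (1 - 1/3) × (1 - 1/11) = 60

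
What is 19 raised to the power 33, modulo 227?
57

Repeated squaring. Binary of 33 = 100001.
19^1 ≡ 19 (mod 227); 19^2 ≡ 134 (mod 227); 19^4 ≡ 23 (mod 227); 19^8 ≡ 75 (mod 227); 19^16 ≡ 177 (mod 227); 19^32 ≡ 3 (mod 227)
19^33 = 19^1 × 19^32 ≡ 57 (mod 227)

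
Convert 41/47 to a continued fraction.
[0; 1, 6, 1, 5]

Euclidean algorithm steps:
41 = 0 × 47 + 41
47 = 1 × 41 + 6
41 = 6 × 6 + 5
6 = 1 × 5 + 1
5 = 5 × 1 + 0
Continued fraction: [0; 1, 6, 1, 5]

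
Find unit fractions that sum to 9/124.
1/14 + 1/868

Greedy algorithm:
9/124: ceiling(124/9) = 14, use 1/14
1/868: ceiling(868/1) = 868, use 1/868
Result: 9/124 = 1/14 + 1/868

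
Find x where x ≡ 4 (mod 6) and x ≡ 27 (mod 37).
64

Using Chinese Remainder Theorem:
M = 6 × 37 = 222
M1 = 37, M2 = 6
y1 = 37^(-1) mod 6 = 1
y2 = 6^(-1) mod 37 = 31
x = (4×37×1 + 27×6×31) mod 222 = 64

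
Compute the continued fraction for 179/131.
[1; 2, 1, 2, 1, 2, 4]

Euclidean algorithm steps:
179 = 1 × 131 + 48
131 = 2 × 48 + 35
48 = 1 × 35 + 13
35 = 2 × 13 + 9
13 = 1 × 9 + 4
9 = 2 × 4 + 1
4 = 4 × 1 + 0
Continued fraction: [1; 2, 1, 2, 1, 2, 4]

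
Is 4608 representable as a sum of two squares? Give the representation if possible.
48² + 48² (a=48, b=48)

Factorization: 4608 = 2^9 × 3^2
By Fermat: n is sum of two squares iff every prime p ≡ 3 (mod 4) appears to even power.
All primes ≡ 3 (mod 4) appear to even power.
Search a = 0, 1, 2, … for 4608 - a² a perfect square: first hit at a = 48: 4608 - 2304 = 2304 = 48².
4608 = 48² + 48² = 2304 + 2304 ✓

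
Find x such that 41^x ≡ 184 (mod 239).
219

Baby-step giant-step with step n = ⌈√239⌉ = 16.
Baby steps 41^j mod 239 (j:value) for j=0..15: 0:1, 1:41, 2:8, 3:89, 4:64, 5:234, 6:34, 7:199, 8:33, 9:158, 10:25, 11:69, 12:200, 13:74, 14:166, 15:114.
Giant-step multiplier: 41^(-16) ≡ 41^(238-16) = 41^222 ≡ 124 (mod 239).
Giant steps γ_i = 184·124^i mod 239: γ_0=184, γ_1=111, γ_2=141, γ_3=37, γ_4=47, γ_5=92, γ_6=175, γ_7=190, γ_8=138, γ_9=143, γ_10=46, γ_11=207, γ_12=95, γ_13=69 (in table at j=11).
x = i·n + j = 13·16 + 11 = 219.
Check: 41^219 ≡ 184 (mod 239).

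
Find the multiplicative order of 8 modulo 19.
6

19 is prime, so ord(8) divides φ(19) = 18.
Divisors of 18: 1, 2, 3, 6, 9, 18.
Repeated squaring: 8^1 ≡ 8, 8^2 ≡ 7, 8^4 ≡ 11, 8^8 ≡ 7, 8^16 ≡ 11 (mod 19).
Test 8^d mod 19 for each divisor d in increasing order:
8^1 ≡ 8
8^2 ≡ 7
8^3 = 8^2·8^1 ≡ 18
8^6 = 8^4·8^2 ≡ 1  ← first divisor giving 1
The order is 6.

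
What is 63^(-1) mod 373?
225

gcd(63, 373) = 1, so the inverse exists.
Extended Euclidean algorithm on (373, 63):
373 = 5 × 63 + 58  ⟹  58 = (1)·373 + (-5)·63
63 = 1 × 58 + 5  ⟹  5 = (-1)·373 + (6)·63
58 = 11 × 5 + 3  ⟹  3 = (12)·373 + (-71)·63
5 = 1 × 3 + 2  ⟹  2 = (-13)·373 + (77)·63
3 = 1 × 2 + 1  ⟹  1 = (25)·373 + (-148)·63
So (-148)·63 ≡ 1 (mod 373), i.e. 63^(-1) ≡ -148 ≡ 225 (mod 373).
Check: 63 × 225 = 14175 ≡ 1 (mod 373)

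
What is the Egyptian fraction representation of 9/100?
1/12 + 1/150

Greedy algorithm:
9/100: ceiling(100/9) = 12, use 1/12
1/150: ceiling(150/1) = 150, use 1/150
Result: 9/100 = 1/12 + 1/150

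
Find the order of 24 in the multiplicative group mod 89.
88

89 is prime, so ord(24) divides φ(89) = 88.
Divisors of 88: 1, 2, 4, 8, 11, 22, 44, 88.
Repeated squaring: 24^1 ≡ 24, 24^2 ≡ 42, 24^4 ≡ 73, 24^8 ≡ 78, 24^16 ≡ 32, 24^32 ≡ 45, 24^64 ≡ 67 (mod 89).
Test 24^d mod 89 for each divisor d in increasing order:
24^1 ≡ 24
24^2 ≡ 42
24^4 ≡ 73
24^8 ≡ 78
24^11 = 24^8·24^2·24^1 ≡ 37
24^22 = 24^16·24^4·24^2 ≡ 34
24^44 = 24^32·24^8·24^4 ≡ 88
24^88 = 24^64·24^16·24^8 ≡ 1  ← first divisor giving 1
The order is 88.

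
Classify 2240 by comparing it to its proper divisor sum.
abundant

Proper divisors of 2240: sum = 1 + 2 + 4 + 5 + 7 + 8 + 10 + 14 + ... + 320 + 448 + 560 + 1120 (27 divisors) = 3856
Since 3856 > 2240, 2240 is abundant.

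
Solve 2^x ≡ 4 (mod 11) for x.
2

Baby-step giant-step with step n = ⌈√11⌉ = 4.
Baby steps 2^j mod 11 (j:value) for j=0..3: 0:1, 1:2, 2:4, 3:8.
h = 4 is already in the table at j=2, so x = 2.
Check: 2^2 ≡ 4 (mod 11).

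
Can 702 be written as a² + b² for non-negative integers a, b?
Not possible

Factorization: 702 = 2 × 3^3 × 13
By Fermat: n is sum of two squares iff every prime p ≡ 3 (mod 4) appears to even power.
Prime(s) ≡ 3 (mod 4) with odd exponent: [(3, 3)]
Therefore 702 cannot be expressed as a² + b².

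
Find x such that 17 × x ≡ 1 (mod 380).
313

gcd(17, 380) = 1, so the inverse exists.
Extended Euclidean algorithm on (380, 17):
380 = 22 × 17 + 6  ⟹  6 = (1)·380 + (-22)·17
17 = 2 × 6 + 5  ⟹  5 = (-2)·380 + (45)·17
6 = 1 × 5 + 1  ⟹  1 = (3)·380 + (-67)·17
So (-67)·17 ≡ 1 (mod 380), i.e. 17^(-1) ≡ -67 ≡ 313 (mod 380).
Check: 17 × 313 = 5321 ≡ 1 (mod 380)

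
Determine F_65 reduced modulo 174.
121

Matrix identity: Q^n = [[F_(n+1), F_n], [F_n, F_(n-1)]] with Q = [[1,1],[1,0]].
n = 65 = 1000001₂. Square-and-multiply, entries mod 174:
Q^1 = [[1,1],[1,0]]
Q^2 = (Q^1)² = [[2,1],[1,1]]
Q^4 = (Q^2)² = [[5,3],[3,2]]
Q^8 = (Q^4)² = [[34,21],[21,13]]
Q^16 = (Q^8)² = [[31,117],[117,88]]
Q^32 = (Q^16)² = [[34,3],[3,31]]
Q^65 = (Q^32)²·Q = [[142,121],[121,21]]
F_65 mod 174 = Q^65[0][1] = 121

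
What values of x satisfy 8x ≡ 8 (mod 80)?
x ≡ 1 (mod 10)

gcd(8, 80) = 8, which divides 8, so solutions exist.
Divide through by 8: x ≡ 1 (mod 10).
The coefficient of x is now 1, so x ≡ 1 (mod 10).
Check: 8 × 1 = 8 ≡ 8 (mod 80).
x ≡ 1 (mod 10), giving 8 solutions mod 80.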